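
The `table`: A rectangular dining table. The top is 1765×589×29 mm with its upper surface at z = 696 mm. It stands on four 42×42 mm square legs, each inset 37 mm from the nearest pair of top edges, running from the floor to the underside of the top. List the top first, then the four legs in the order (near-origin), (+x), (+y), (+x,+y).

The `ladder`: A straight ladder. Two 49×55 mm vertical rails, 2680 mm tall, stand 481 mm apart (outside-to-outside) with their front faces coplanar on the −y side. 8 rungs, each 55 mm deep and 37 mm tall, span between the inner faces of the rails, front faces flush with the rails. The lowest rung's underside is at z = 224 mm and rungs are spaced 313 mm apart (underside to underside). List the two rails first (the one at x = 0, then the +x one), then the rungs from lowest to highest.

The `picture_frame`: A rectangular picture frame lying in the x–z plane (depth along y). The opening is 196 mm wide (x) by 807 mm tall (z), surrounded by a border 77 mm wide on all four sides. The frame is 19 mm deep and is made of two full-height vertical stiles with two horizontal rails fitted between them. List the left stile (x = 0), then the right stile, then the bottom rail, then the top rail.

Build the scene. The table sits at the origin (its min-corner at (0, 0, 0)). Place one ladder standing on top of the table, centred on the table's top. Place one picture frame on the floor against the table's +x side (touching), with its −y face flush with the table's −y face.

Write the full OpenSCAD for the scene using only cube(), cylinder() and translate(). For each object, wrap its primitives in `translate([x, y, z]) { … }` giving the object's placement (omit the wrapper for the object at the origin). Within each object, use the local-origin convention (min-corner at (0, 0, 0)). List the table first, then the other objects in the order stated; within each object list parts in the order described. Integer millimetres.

translate([0, 0, 667]) cube([1765, 589, 29]);
translate([37, 37, 0]) cube([42, 42, 667]);
translate([1686, 37, 0]) cube([42, 42, 667]);
translate([37, 510, 0]) cube([42, 42, 667]);
translate([1686, 510, 0]) cube([42, 42, 667]);
translate([642, 267, 696]) {
  cube([49, 55, 2680]);
  translate([432, 0, 0]) cube([49, 55, 2680]);
  translate([49, 0, 224]) cube([383, 55, 37]);
  translate([49, 0, 537]) cube([383, 55, 37]);
  translate([49, 0, 850]) cube([383, 55, 37]);
  translate([49, 0, 1163]) cube([383, 55, 37]);
  translate([49, 0, 1476]) cube([383, 55, 37]);
  translate([49, 0, 1789]) cube([383, 55, 37]);
  translate([49, 0, 2102]) cube([383, 55, 37]);
  translate([49, 0, 2415]) cube([383, 55, 37]);
}
translate([1765, 0, 0]) {
  cube([77, 19, 961]);
  translate([273, 0, 0]) cube([77, 19, 961]);
  translate([77, 0, 0]) cube([196, 19, 77]);
  translate([77, 0, 884]) cube([196, 19, 77]);
}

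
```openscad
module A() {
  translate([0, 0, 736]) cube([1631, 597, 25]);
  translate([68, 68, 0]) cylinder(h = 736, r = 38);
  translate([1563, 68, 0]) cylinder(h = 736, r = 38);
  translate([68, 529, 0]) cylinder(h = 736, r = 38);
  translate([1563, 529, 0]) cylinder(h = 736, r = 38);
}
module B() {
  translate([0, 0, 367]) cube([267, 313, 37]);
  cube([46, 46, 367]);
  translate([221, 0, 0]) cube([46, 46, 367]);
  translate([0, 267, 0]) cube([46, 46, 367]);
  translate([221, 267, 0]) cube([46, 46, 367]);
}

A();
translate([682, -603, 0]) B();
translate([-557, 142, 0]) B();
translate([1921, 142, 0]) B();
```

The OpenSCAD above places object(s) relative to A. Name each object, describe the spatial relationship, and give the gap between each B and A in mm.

A is a table. B is a stool. Three stools sit around the table at the −y, −x, +x sides. The gap between each stool and the table is 290 mm.

Each stool's nearest face is 290 mm from the table's bounding box.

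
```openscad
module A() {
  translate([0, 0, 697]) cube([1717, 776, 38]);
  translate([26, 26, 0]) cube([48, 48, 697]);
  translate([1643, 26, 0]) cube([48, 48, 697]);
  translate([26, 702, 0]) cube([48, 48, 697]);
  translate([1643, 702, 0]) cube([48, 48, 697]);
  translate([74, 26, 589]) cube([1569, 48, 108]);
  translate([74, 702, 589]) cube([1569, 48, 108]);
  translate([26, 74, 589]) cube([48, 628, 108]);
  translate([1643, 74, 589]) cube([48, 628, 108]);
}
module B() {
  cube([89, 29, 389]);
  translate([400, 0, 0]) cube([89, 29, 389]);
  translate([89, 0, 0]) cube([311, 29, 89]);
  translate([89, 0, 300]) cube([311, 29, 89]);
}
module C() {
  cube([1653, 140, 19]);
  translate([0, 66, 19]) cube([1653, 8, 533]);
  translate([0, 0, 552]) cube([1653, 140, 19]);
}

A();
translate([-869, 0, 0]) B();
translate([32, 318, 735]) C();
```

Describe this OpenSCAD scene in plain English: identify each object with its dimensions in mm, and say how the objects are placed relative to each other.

A is a rectangular dining table. The top is 1717×776×38 mm with its upper surface at z = 735 mm. It stands on four 48×48 mm square legs, each inset 26 mm from the nearest pair of top edges, running from the floor to the underside of the top. Four apron rails, 48 mm thick and 108 mm tall, run between adjacent legs with their top edges flush with the underside of the top and their outer faces flush with the legs' outer faces.

B is a picture frame with a 311×211 mm rectangular opening (x by z) and a uniform 89 mm border on every side. Frame depth is 29 mm along y. It is built from two vertical stiles running the full outside height and two horizontal rails spanning the gap between the stiles.

C is an I-beam lying along x, 1653 mm long. Overall section height 571 mm. Two flanges 140 mm wide (y) and 19 mm thick, one on the floor and one at the top; a web 8 mm thick runs between them, centred on the flange width.

The picture frame is on the floor beside the table on its −x side. The I-beam is on top of the table, centred.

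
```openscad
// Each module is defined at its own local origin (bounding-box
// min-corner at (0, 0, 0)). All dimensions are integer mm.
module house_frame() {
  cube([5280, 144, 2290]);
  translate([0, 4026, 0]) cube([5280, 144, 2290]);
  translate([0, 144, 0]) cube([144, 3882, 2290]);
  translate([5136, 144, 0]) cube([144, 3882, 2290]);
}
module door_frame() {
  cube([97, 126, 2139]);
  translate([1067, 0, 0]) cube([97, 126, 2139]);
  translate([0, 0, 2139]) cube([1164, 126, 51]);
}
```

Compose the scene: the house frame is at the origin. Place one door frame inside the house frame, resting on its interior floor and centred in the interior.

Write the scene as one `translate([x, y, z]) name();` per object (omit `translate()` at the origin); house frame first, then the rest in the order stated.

house_frame();
translate([2058, 2022, 0]) door_frame();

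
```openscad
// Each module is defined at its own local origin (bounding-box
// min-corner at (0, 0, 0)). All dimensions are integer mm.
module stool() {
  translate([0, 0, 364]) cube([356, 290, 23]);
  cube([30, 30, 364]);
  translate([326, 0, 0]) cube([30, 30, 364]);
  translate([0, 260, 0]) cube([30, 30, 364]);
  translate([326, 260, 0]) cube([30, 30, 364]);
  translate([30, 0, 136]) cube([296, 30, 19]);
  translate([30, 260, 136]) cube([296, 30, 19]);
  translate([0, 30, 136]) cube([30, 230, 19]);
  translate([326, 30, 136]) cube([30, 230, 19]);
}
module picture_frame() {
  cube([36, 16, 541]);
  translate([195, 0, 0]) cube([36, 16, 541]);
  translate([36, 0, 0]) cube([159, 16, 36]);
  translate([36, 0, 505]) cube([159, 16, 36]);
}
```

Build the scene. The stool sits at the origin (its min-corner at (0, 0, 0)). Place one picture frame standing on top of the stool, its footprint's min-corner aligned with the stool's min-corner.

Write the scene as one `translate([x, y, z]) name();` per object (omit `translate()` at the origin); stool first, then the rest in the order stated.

stool();
translate([0, 0, 387]) picture_frame();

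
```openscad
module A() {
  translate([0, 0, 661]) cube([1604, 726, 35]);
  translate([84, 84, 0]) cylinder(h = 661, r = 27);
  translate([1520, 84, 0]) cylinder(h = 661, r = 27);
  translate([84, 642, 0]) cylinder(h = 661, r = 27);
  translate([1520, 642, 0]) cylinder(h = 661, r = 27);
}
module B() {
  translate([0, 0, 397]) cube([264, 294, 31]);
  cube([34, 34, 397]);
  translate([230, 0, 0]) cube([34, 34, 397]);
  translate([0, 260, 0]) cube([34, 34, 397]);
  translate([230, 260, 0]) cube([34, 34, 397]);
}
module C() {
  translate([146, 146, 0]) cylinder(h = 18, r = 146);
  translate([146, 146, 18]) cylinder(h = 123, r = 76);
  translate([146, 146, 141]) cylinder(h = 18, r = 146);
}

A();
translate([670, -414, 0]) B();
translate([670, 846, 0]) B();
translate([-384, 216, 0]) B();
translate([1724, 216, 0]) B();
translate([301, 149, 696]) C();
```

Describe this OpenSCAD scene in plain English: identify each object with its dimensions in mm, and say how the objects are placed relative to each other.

A is a rectangular dining table. The top is 1604×726×35 mm with its upper surface at z = 696 mm. It stands on four round legs of 54 mm diameter, each leg's bounding box inset 57 mm from the nearest pair of top edges, running from the floor to the underside of the top.

B is a simple wooden stool: a rectangular seat 264 mm (x) by 294 mm (y), 31 mm thick, top face at z = 428 mm, on four square legs, each 34×34 mm in cross-section. The legs rest on z = 0, each flush with a corner of the seat.

C is a spool: two coaxial disc flanges of radius 146 mm and thickness 18 mm, joined by a core cylinder of radius 76 mm and height 123 mm. The lower flange rests on z = 0 and the three cylinders share a vertical axis.

Four stools sit around the table at the −y, +y, −x, +x sides. The spool is on top of the table.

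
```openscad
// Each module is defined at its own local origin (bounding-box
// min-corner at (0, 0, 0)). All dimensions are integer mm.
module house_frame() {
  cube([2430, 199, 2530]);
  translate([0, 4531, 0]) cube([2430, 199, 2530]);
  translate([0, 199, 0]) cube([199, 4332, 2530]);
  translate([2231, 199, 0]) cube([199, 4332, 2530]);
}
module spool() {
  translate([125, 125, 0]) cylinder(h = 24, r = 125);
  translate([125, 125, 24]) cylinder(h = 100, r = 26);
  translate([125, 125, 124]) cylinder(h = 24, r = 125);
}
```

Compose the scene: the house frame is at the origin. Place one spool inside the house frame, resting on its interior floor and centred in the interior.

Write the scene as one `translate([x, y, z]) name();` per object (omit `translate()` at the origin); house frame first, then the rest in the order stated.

house_frame();
translate([1090, 2240, 0]) spool();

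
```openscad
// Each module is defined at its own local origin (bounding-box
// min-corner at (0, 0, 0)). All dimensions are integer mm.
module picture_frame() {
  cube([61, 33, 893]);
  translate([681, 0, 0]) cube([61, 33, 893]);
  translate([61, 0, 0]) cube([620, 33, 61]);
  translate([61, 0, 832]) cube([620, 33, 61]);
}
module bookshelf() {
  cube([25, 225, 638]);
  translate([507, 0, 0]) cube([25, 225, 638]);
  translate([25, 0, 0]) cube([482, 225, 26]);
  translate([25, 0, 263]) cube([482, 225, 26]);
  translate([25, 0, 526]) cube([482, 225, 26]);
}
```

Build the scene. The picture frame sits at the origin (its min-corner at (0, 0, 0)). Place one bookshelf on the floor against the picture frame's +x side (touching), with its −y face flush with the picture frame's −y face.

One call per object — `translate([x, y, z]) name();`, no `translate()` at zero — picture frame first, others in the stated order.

picture_frame();
translate([742, 0, 0]) bookshelf();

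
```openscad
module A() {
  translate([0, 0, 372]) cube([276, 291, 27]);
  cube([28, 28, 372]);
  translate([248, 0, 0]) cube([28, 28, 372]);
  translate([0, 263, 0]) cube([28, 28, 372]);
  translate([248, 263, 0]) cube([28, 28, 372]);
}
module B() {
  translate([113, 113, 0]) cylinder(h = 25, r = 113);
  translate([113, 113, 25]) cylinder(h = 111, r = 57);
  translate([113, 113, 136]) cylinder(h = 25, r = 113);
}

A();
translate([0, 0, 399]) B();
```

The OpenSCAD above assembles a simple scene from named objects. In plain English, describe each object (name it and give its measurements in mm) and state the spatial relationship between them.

A is a simple wooden stool: a rectangular seat 276 mm (x) by 291 mm (y), 27 mm thick, top face at z = 399 mm, on four square legs, each 28×28 mm in cross-section. The legs rest on z = 0, each flush with a corner of the seat.

B is a spool: two coaxial disc flanges of radius 113 mm and thickness 25 mm, joined by a core cylinder of radius 57 mm and height 111 mm. The lower flange rests on z = 0 and the three cylinders share a vertical axis.

The spool is on top of the stool.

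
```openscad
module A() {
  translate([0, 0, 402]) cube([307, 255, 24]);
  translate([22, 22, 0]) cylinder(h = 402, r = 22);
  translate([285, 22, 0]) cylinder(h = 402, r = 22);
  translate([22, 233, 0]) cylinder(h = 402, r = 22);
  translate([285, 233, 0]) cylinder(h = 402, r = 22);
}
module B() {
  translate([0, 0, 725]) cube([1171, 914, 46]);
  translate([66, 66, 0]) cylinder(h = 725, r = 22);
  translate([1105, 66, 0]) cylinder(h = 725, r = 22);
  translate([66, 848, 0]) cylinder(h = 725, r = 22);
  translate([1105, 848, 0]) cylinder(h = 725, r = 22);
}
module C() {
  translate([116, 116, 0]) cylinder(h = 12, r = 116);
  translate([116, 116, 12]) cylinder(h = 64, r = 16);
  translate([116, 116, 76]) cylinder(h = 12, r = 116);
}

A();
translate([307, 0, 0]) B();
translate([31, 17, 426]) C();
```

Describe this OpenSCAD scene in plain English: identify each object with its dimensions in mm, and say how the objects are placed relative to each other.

A is a four-legged stool. The seat is a 307×255×24 mm slab whose top surface is at z = 426 mm; four round legs, each 44 mm in diameter, run from the floor (z = 0) to the underside of the seat, each leg's axis is inset half a diameter from the nearest pair of seat edges (so the leg's bounding box is flush with the corner).

B is a rectangular dining table. The top is 1171×914×46 mm with its upper surface at z = 771 mm. It stands on four round legs of 44 mm diameter, each leg's bounding box inset 44 mm from the nearest pair of top edges, running from the floor to the underside of the top.

C is a spool: two coaxial disc flanges of radius 116 mm and thickness 12 mm, joined by a core cylinder of radius 16 mm and height 64 mm. The lower flange rests on z = 0 and the three cylinders share a vertical axis.

The table is against the stool's +x side, with their −y faces flush. The spool is on top of the stool.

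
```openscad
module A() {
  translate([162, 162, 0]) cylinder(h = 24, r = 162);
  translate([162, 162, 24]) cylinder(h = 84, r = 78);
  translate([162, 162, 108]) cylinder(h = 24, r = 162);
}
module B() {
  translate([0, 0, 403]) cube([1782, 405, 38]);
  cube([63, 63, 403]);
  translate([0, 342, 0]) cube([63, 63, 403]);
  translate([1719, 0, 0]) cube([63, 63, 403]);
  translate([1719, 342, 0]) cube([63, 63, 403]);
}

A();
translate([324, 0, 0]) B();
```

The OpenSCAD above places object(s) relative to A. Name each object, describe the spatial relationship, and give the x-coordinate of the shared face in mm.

A is a spool. B is a bench. The bench is against the spool's +x side, with their −y faces flush. The x-coordinate of the shared face is 324 mm.

The spool's +x face and the bench's −x face are both at x = 324 mm.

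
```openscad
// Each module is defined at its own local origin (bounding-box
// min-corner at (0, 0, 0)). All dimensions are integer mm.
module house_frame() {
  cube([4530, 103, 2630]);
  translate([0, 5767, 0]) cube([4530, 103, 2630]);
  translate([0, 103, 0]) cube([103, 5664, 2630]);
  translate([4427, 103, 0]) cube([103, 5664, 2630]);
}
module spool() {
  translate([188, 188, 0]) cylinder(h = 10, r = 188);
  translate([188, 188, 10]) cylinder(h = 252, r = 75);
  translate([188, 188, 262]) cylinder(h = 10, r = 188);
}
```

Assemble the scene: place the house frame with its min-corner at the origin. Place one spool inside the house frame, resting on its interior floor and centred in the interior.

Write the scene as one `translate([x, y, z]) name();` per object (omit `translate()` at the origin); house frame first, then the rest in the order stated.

house_frame();
translate([2077, 2747, 0]) spool();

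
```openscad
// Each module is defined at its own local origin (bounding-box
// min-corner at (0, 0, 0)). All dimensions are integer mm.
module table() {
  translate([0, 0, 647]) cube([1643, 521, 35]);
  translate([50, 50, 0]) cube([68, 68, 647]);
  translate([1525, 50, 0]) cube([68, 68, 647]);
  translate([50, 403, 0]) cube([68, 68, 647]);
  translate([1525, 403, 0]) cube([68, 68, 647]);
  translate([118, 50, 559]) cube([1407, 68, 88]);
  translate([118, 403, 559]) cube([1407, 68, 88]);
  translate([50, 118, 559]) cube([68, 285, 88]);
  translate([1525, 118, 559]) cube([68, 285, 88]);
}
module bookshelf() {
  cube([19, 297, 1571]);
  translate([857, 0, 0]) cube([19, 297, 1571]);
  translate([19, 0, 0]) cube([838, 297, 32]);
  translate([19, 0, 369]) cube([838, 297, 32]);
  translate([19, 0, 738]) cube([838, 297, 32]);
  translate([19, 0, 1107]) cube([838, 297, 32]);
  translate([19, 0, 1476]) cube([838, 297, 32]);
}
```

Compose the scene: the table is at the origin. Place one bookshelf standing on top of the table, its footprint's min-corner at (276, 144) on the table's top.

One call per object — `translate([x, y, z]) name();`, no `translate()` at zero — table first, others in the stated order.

table();
translate([276, 144, 682]) bookshelf();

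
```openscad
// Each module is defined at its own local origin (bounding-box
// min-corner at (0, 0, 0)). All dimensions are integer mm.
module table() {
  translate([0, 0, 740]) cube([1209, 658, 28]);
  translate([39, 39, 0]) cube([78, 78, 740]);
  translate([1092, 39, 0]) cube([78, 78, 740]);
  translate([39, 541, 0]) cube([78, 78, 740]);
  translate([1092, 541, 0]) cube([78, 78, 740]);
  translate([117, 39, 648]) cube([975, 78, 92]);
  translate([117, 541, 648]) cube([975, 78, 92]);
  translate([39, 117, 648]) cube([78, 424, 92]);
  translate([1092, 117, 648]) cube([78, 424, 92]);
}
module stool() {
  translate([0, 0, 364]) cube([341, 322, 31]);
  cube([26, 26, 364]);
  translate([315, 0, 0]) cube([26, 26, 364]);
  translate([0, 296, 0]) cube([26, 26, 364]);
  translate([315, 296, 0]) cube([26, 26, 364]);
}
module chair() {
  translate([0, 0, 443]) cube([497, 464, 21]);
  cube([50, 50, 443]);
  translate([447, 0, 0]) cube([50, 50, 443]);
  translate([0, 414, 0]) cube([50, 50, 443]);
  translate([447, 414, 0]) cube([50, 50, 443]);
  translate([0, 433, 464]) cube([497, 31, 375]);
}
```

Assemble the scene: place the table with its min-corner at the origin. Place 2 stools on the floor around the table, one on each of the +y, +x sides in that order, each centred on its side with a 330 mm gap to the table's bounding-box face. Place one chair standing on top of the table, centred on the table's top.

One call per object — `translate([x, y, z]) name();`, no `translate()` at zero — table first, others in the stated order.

table();
translate([434, 988, 0]) stool();
translate([1539, 168, 0]) stool();
translate([356, 97, 768]) chair();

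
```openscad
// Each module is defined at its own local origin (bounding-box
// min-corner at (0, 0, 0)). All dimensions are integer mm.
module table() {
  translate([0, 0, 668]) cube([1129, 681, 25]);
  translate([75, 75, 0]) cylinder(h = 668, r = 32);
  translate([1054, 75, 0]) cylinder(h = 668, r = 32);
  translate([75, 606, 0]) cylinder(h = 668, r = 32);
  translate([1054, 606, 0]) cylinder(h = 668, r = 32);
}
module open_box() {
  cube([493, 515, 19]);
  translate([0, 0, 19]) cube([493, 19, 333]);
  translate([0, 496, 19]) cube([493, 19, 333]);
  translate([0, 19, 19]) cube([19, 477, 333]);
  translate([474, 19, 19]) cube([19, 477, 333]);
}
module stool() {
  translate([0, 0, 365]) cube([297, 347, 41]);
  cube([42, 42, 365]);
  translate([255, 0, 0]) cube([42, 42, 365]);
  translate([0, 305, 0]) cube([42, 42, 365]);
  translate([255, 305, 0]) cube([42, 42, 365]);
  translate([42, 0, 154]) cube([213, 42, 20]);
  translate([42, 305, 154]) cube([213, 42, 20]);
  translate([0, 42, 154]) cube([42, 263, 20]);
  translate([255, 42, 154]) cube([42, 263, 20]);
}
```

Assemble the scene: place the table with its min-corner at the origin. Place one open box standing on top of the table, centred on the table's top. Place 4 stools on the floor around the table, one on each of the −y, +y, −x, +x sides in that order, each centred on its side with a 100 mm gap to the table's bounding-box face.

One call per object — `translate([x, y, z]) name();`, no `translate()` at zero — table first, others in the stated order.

table();
translate([318, 83, 693]) open_box();
translate([416, -447, 0]) stool();
translate([416, 781, 0]) stool();
translate([-397, 167, 0]) stool();
translate([1229, 167, 0]) stool();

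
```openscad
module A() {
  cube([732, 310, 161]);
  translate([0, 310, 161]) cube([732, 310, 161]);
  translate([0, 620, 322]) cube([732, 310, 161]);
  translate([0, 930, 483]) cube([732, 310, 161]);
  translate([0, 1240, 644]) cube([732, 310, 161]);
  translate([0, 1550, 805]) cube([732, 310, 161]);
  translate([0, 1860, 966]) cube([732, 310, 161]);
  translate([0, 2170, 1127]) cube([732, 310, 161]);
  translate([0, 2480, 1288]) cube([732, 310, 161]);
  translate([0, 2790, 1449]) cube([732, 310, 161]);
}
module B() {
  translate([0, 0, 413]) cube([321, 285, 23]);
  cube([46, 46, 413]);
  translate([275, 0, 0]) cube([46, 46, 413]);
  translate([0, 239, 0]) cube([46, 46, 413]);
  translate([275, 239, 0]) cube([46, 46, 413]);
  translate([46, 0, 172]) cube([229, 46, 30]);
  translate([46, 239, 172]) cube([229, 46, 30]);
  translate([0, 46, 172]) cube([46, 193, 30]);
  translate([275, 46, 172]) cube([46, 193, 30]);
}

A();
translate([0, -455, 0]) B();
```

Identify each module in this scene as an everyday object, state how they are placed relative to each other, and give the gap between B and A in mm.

The stool's nearest face is 170 mm from the staircase's −y face.

A is a staircase. B is a stool. The stool is on the floor beside the staircase on its −y side. The gap between the stool and the staircase is 170 mm.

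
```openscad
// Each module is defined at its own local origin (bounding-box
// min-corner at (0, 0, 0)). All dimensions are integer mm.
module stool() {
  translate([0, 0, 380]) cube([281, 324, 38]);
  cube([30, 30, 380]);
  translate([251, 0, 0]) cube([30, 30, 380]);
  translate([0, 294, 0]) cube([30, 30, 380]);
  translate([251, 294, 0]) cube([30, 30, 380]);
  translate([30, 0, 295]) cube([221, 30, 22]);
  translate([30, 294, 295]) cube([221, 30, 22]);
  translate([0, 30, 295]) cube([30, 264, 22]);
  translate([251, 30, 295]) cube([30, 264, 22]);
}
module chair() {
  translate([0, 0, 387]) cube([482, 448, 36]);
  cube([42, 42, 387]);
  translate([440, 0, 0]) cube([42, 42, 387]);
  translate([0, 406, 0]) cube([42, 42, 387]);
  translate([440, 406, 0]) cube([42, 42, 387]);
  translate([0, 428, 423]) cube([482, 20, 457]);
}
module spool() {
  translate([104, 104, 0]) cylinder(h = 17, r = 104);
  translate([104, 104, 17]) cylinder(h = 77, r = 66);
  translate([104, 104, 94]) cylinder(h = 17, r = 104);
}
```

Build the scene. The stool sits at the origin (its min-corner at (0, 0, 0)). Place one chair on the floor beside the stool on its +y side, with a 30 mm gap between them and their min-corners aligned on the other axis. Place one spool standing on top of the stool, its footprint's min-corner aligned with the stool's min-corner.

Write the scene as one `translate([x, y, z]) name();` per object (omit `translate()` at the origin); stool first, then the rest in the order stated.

stool();
translate([0, 354, 0]) chair();
translate([0, 0, 418]) spool();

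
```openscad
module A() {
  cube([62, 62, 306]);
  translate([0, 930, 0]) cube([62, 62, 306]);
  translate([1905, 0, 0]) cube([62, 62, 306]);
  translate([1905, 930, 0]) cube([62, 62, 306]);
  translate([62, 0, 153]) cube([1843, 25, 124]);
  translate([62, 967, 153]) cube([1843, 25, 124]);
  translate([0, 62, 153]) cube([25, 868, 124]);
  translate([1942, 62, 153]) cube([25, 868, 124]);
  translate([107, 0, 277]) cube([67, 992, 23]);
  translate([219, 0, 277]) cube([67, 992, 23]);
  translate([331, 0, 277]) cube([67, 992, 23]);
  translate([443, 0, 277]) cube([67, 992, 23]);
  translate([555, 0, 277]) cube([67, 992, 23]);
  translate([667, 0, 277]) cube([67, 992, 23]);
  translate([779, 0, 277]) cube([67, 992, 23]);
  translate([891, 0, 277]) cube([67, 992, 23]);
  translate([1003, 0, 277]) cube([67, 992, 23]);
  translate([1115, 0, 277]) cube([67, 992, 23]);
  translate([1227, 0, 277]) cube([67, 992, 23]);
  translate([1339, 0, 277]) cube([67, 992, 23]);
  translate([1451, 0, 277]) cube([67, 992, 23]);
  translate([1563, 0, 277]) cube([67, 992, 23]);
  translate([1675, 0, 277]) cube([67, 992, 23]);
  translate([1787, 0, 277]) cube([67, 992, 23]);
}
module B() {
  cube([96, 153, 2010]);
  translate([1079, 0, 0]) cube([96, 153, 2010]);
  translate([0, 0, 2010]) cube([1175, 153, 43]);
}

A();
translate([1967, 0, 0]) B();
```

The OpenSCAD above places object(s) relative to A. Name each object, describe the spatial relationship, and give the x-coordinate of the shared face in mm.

The bed frame's +x face and the door frame's −x face are both at x = 1967 mm.

A is a bed frame. B is a door frame. The door frame is against the bed frame's +x side, with their −y faces flush. The x-coordinate of the shared face is 1967 mm.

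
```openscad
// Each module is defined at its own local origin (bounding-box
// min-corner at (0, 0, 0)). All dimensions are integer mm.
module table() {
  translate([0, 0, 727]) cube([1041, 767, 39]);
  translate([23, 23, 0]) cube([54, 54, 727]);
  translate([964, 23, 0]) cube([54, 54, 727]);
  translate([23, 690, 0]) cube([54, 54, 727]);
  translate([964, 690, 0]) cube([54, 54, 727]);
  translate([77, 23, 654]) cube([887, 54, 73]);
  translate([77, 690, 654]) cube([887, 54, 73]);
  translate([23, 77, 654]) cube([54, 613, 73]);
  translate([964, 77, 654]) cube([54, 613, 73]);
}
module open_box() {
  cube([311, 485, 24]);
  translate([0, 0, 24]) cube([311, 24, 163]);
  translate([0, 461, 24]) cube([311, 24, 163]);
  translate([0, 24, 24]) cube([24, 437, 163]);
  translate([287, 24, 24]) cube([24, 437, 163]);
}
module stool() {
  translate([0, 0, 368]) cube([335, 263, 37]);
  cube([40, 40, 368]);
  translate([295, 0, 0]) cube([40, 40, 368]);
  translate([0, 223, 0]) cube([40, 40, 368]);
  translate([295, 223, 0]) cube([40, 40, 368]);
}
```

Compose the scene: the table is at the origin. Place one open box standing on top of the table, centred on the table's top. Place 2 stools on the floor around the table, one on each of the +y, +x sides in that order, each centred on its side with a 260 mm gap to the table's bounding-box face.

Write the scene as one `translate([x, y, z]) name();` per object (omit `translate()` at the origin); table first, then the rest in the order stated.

table();
translate([365, 141, 766]) open_box();
translate([353, 1027, 0]) stool();
translate([1301, 252, 0]) stool();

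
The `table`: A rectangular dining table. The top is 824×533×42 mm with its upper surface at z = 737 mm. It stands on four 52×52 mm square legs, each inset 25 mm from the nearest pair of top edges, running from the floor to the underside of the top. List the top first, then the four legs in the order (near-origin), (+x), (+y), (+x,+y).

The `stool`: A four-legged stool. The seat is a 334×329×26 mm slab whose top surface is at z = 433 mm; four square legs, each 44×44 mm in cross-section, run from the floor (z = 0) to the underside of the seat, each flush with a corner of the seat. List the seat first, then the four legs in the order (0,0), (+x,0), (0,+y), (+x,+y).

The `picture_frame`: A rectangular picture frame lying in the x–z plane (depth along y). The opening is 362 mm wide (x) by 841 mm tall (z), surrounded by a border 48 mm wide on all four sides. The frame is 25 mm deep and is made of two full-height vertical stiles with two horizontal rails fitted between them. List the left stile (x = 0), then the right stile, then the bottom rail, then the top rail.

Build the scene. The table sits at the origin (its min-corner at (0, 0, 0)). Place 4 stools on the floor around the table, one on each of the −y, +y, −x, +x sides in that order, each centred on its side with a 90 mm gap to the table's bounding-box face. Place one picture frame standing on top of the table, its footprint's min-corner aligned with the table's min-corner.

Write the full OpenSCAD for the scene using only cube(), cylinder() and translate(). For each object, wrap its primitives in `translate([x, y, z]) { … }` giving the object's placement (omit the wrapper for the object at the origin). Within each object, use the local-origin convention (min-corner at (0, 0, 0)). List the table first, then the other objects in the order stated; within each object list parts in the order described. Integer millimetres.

translate([0, 0, 695]) cube([824, 533, 42]);
translate([25, 25, 0]) cube([52, 52, 695]);
translate([747, 25, 0]) cube([52, 52, 695]);
translate([25, 456, 0]) cube([52, 52, 695]);
translate([747, 456, 0]) cube([52, 52, 695]);
translate([245, -419, 0]) {
  translate([0, 0, 407]) cube([334, 329, 26]);
  cube([44, 44, 407]);
  translate([290, 0, 0]) cube([44, 44, 407]);
  translate([0, 285, 0]) cube([44, 44, 407]);
  translate([290, 285, 0]) cube([44, 44, 407]);
}
translate([245, 623, 0]) {
  translate([0, 0, 407]) cube([334, 329, 26]);
  cube([44, 44, 407]);
  translate([290, 0, 0]) cube([44, 44, 407]);
  translate([0, 285, 0]) cube([44, 44, 407]);
  translate([290, 285, 0]) cube([44, 44, 407]);
}
translate([-424, 102, 0]) {
  translate([0, 0, 407]) cube([334, 329, 26]);
  cube([44, 44, 407]);
  translate([290, 0, 0]) cube([44, 44, 407]);
  translate([0, 285, 0]) cube([44, 44, 407]);
  translate([290, 285, 0]) cube([44, 44, 407]);
}
translate([914, 102, 0]) {
  translate([0, 0, 407]) cube([334, 329, 26]);
  cube([44, 44, 407]);
  translate([290, 0, 0]) cube([44, 44, 407]);
  translate([0, 285, 0]) cube([44, 44, 407]);
  translate([290, 285, 0]) cube([44, 44, 407]);
}
translate([0, 0, 737]) {
  cube([48, 25, 937]);
  translate([410, 0, 0]) cube([48, 25, 937]);
  translate([48, 0, 0]) cube([362, 25, 48]);
  translate([48, 0, 889]) cube([362, 25, 48]);
}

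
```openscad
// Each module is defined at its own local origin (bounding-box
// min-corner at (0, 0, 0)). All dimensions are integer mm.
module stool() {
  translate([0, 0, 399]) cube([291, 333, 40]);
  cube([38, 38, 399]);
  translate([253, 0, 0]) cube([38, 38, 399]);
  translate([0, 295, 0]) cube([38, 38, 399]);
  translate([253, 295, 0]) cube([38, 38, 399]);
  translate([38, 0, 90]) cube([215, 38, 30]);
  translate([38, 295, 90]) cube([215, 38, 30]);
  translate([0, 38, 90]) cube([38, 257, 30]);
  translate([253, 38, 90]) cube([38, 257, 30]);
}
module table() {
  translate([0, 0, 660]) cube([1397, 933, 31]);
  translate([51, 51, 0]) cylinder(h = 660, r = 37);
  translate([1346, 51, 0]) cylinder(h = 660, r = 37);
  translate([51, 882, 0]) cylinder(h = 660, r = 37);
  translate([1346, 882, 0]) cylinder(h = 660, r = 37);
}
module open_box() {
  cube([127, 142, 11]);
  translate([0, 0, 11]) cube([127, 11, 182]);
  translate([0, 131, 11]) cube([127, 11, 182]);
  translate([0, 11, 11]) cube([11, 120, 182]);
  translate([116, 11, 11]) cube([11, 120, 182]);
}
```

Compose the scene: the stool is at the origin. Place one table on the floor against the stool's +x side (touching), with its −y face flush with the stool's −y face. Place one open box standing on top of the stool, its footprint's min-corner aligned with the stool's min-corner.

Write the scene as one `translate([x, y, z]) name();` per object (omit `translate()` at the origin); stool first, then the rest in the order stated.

stool();
translate([291, 0, 0]) table();
translate([0, 0, 439]) open_box();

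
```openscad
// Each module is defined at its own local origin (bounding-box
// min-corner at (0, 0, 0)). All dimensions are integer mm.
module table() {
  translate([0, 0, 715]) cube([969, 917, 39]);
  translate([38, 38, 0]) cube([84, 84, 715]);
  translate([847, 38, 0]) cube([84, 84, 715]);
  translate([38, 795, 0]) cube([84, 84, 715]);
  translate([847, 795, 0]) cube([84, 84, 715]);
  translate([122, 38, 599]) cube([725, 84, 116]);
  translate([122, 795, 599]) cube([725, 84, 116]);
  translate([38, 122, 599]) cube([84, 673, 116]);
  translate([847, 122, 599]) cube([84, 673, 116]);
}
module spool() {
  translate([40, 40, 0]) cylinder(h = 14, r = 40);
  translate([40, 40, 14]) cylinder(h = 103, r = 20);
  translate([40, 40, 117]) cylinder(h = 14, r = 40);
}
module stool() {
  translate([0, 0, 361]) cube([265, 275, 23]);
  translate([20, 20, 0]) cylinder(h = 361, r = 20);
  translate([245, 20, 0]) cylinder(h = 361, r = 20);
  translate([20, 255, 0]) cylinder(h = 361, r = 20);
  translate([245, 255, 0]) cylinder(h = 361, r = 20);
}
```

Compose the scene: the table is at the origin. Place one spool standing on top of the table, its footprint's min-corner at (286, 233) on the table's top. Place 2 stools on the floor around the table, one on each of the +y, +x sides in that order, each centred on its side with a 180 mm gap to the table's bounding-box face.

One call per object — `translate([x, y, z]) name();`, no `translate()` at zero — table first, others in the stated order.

table();
translate([286, 233, 754]) spool();
translate([352, 1097, 0]) stool();
translate([1149, 321, 0]) stool();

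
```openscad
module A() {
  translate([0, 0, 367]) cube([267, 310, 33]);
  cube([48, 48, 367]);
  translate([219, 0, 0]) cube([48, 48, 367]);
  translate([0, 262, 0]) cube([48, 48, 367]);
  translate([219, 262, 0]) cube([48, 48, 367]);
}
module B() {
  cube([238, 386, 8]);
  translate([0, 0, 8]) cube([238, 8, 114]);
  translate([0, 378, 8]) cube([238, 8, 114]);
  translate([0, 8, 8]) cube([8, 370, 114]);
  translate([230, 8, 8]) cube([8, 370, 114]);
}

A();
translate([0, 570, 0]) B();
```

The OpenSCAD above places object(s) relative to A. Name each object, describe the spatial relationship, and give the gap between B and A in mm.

A is a stool. B is an open box. The open box is on the floor beside the stool on its +y side. The gap between the open box and the stool is 260 mm.

The open box's nearest face is 260 mm from the stool's +y face.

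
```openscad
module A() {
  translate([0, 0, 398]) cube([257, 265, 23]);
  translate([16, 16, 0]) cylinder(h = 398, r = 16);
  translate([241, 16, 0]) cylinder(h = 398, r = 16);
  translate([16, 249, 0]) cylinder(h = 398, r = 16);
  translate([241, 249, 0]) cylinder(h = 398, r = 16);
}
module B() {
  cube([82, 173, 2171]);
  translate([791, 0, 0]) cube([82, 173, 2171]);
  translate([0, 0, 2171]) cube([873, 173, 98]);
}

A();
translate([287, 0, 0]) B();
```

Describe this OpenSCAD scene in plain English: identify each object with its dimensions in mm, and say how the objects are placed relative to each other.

A is a four-legged stool. The seat is 257×265 mm, 23 mm thick, top at z = 421 mm. It stands on four round legs, each 32 mm in diameter, from z = 0 to the seat underside, each leg's axis is inset half a diameter from the nearest pair of seat edges (so the leg's bounding box is flush with the corner).

B is a rectangular door frame: two vertical jambs of 82×173 mm section, 2171 mm tall, with a clear opening 709 mm wide between their inner faces. A header 98 mm tall and 173 mm deep lies on top of the jambs and spans the full outside width.

The door frame is on the floor beside the stool on its +x side.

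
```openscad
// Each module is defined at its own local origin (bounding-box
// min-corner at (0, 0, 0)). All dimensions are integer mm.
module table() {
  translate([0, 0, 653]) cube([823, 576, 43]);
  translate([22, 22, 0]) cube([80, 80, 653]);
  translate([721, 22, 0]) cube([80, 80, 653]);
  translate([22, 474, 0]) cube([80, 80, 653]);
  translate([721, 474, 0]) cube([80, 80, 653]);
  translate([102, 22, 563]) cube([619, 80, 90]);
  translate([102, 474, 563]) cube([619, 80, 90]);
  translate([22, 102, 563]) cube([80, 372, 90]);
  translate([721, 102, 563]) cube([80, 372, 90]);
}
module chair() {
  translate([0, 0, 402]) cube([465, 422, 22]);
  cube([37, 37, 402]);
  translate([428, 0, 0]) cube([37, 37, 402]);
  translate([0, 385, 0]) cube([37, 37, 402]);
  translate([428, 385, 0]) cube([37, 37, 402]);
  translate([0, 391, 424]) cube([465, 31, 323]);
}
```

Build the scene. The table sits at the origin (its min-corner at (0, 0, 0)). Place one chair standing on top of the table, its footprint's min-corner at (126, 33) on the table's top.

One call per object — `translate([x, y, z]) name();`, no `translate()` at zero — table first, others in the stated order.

table();
translate([126, 33, 696]) chair();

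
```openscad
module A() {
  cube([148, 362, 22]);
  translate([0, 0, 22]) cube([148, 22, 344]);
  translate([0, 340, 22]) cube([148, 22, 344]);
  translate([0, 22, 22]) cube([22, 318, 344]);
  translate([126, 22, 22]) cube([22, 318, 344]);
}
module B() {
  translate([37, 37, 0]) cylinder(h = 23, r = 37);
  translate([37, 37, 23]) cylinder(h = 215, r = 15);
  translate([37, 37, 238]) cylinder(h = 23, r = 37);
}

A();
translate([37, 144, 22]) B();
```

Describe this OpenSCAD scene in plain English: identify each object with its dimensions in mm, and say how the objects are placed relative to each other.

A is an open storage box with external size 148×362×366 mm and wall thickness 22 mm (the base is also 22 mm thick). The base covers the whole footprint; the four walls stand on the base, with the y-facing walls full-width and the x-facing walls fitting between their inner faces.

B is a spool: two coaxial disc flanges of radius 37 mm and thickness 23 mm, joined by a core cylinder of radius 15 mm and height 215 mm. The lower flange rests on z = 0 and the three cylinders share a vertical axis.

The spool sits inside the open box, centred.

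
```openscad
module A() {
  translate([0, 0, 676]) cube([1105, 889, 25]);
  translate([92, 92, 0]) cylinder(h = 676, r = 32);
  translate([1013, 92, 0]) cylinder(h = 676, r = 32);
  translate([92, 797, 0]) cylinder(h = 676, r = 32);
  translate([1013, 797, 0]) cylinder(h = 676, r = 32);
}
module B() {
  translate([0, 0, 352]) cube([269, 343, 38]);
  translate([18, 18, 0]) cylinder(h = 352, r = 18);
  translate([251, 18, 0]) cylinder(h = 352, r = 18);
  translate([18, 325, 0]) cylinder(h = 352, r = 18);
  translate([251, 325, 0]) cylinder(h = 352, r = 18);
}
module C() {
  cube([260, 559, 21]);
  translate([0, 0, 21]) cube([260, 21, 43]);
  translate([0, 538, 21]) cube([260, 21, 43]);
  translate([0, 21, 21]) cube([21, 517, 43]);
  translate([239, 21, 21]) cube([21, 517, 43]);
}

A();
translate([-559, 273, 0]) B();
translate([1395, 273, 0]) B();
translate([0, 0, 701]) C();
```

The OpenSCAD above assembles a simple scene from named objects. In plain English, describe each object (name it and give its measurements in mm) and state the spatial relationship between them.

A is a rectangular dining table. The top is 1105×889×25 mm with its upper surface at z = 701 mm. It stands on four round legs of 64 mm diameter, each leg's bounding box inset 60 mm from the nearest pair of top edges, running from the floor to the underside of the top.

B is a simple wooden stool: a rectangular seat 269 mm (x) by 343 mm (y), 38 mm thick, top face at z = 390 mm, on four round legs, each 36 mm in diameter. The legs rest on z = 0, each leg's axis is inset half a diameter from the nearest pair of seat edges (so the leg's bounding box is flush with the corner).

C is an open-topped rectangular box: outside dimensions 260×559×64 mm, with a uniform wall and base thickness of 21 mm. The base is a full 260×559 slab on the floor; four walls sit on top of the base. The front and back walls (the −y and +y sides) span the full width; the two side walls fit between them.

Two stools sit around the table at the −x, +x sides. The open box is on top of the table.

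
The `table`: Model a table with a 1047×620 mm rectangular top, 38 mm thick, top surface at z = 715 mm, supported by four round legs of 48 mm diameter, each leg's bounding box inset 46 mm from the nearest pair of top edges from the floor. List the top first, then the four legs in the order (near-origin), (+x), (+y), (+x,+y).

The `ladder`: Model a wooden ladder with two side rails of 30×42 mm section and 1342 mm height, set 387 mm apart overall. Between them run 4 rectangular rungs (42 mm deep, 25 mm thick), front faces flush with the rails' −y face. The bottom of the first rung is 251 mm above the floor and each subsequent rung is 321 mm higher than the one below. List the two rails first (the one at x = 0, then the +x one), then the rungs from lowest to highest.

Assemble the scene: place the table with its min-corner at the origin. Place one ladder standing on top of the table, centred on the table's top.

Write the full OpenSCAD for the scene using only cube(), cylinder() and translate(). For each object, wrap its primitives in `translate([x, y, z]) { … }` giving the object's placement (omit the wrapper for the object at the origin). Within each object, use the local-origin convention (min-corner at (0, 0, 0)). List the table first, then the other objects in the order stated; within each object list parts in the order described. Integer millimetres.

translate([0, 0, 677]) cube([1047, 620, 38]);
translate([70, 70, 0]) cylinder(h = 677, r = 24);
translate([977, 70, 0]) cylinder(h = 677, r = 24);
translate([70, 550, 0]) cylinder(h = 677, r = 24);
translate([977, 550, 0]) cylinder(h = 677, r = 24);
translate([330, 289, 715]) {
  cube([30, 42, 1342]);
  translate([357, 0, 0]) cube([30, 42, 1342]);
  translate([30, 0, 251]) cube([327, 42, 25]);
  translate([30, 0, 572]) cube([327, 42, 25]);
  translate([30, 0, 893]) cube([327, 42, 25]);
  translate([30, 0, 1214]) cube([327, 42, 25]);
}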